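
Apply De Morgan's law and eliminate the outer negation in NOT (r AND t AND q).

NOT r OR NOT t OR NOT q
De Morgan's: NOT(AND of terms) = OR of negations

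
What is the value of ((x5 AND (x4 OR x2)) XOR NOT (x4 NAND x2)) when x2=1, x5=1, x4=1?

Substituting: ((1 AND (1 OR 1)) XOR NOT (1 NAND 1))
= 0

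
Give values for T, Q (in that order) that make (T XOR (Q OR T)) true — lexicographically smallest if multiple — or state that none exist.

T=0, Q=1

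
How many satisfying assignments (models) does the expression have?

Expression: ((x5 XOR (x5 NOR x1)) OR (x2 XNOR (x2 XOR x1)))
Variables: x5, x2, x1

Satisfying assignments: (0,0,0), (0,1,0), (1,0,0), (1,0,1), (1,1,0), (1,1,1)
Count: 6 out of 8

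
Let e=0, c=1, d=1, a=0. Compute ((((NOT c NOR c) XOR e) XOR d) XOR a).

Substituting: ((((NOT 1 NOR 1) XOR 0) XOR 1) XOR 0)
= 1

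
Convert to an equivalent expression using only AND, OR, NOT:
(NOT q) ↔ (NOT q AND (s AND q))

((NOT q) AND (NOT q AND (s AND q))) OR (q AND NOT (NOT q AND (s AND q)))
(Biconditional = both true or both false)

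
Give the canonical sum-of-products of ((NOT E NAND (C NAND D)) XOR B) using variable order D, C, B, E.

Σm(1, 2, 5, 6, 9, 10, 12, 13) = (NOT D AND NOT C AND NOT B AND E) OR (NOT D AND NOT C AND B AND NOT E) OR (NOT D AND C AND NOT B AND E) OR (NOT D AND C AND B AND NOT E) OR (D AND NOT C AND NOT B AND E) OR (D AND NOT C AND B AND NOT E) OR (D AND C AND NOT B AND NOT E) OR (D AND C AND NOT B AND E)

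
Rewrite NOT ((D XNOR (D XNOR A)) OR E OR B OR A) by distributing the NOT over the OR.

NOT (D XNOR (D XNOR A)) AND NOT E AND NOT B AND NOT A
De Morgan's: NOT(OR of terms) = AND of negations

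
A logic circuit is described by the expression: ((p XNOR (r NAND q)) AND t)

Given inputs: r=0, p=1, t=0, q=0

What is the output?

Substituting: ((1 XNOR (0 NAND 0)) AND 0)
= 0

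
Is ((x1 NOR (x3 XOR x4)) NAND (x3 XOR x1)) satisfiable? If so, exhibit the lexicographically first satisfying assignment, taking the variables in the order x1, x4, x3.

x1=0, x4=0, x3=0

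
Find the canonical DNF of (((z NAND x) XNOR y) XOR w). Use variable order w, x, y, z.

(NOT w AND NOT x AND y AND NOT z) OR (NOT w AND NOT x AND y AND z) OR (NOT w AND x AND NOT y AND z) OR (NOT w AND x AND y AND NOT z) OR (w AND NOT x AND NOT y AND NOT z) OR (w AND NOT x AND NOT y AND z) OR (w AND x AND NOT y AND NOT z) OR (w AND x AND y AND z)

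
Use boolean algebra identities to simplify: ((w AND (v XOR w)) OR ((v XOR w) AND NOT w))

By distribution ((E AND v) OR (E AND NOT v) = E):
= (v XOR w)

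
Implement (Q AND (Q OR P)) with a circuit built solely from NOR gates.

((Q NOR Q) NOR (((Q NOR P) NOR (Q NOR P)) NOR ((Q NOR P) NOR (Q NOR P))))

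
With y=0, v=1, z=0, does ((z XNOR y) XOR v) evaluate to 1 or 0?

Substituting: ((0 XNOR 0) XOR 1)
= 0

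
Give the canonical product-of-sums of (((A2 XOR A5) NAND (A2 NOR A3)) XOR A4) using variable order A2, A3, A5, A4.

ΠM(1, 2, 5, 7, 9, 11, 13, 15) = (A2 OR A3 OR A5 OR NOT A4) AND (A2 OR A3 OR NOT A5 OR A4) AND (A2 OR NOT A3 OR A5 OR NOT A4) AND (A2 OR NOT A3 OR NOT A5 OR NOT A4) AND (NOT A2 OR A3 OR A5 OR NOT A4) AND (NOT A2 OR A3 OR NOT A5 OR NOT A4) AND (NOT A2 OR NOT A3 OR A5 OR NOT A4) AND (NOT A2 OR NOT A3 OR NOT A5 OR NOT A4)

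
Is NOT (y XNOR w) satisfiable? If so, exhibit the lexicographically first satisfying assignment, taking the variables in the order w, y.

w=0, y=1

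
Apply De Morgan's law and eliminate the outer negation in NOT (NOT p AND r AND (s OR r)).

p OR NOT r OR NOT (s OR r)
De Morgan's: NOT(AND of terms) = OR of negations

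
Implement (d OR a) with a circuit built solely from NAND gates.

((d NAND d) NAND (a NAND a))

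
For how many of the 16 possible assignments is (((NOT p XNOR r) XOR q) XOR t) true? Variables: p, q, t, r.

Satisfying assignments: (0,0,0,1), (0,0,1,0), (0,1,0,0), (0,1,1,1), (1,0,0,0), (1,0,1,1), (1,1,0,1), (1,1,1,0)
Count: 8 out of 16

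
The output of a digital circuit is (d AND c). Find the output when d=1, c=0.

Substituting: (1 AND 0)
= 0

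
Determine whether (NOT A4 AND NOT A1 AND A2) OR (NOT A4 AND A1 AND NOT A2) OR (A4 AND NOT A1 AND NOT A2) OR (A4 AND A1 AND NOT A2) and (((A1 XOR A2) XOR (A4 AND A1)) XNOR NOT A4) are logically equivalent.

Yes, they are equivalent — the two output columns agree on all 8 assignments:
A4 | A1 | A2 | Expression 1 | Expression 2
------------------------------------------
0 | 0 | 0 | 0 | 0
0 | 0 | 1 | 1 | 1
0 | 1 | 0 | 1 | 1
0 | 1 | 1 | 0 | 0
1 | 0 | 0 | 1 | 1
1 | 0 | 1 | 0 | 0
1 | 1 | 0 | 1 | 1
1 | 1 | 1 | 0 | 0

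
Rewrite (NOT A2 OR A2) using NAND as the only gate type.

(((A2 NAND A2) NAND (A2 NAND A2)) NAND (A2 NAND A2))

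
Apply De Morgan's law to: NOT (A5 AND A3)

NOT A5 OR NOT A3
De Morgan's: NOT(AND of terms) = OR of negations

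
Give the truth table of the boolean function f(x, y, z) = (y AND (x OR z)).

x | y | z | Output
------------------
0 | 0 | 0 | 0
0 | 0 | 1 | 0
0 | 1 | 0 | 0
0 | 1 | 1 | 1
1 | 0 | 0 | 0
1 | 0 | 1 | 0
1 | 1 | 0 | 1
1 | 1 | 1 | 1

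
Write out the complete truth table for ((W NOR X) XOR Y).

W | X | Y | Output
------------------
0 | 0 | 0 | 1
0 | 0 | 1 | 0
0 | 1 | 0 | 0
0 | 1 | 1 | 1
1 | 0 | 0 | 0
1 | 0 | 1 | 1
1 | 1 | 0 | 0
1 | 1 | 1 | 1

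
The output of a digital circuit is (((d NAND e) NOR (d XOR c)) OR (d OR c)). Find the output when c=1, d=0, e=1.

Substituting: (((0 NAND 1) NOR (0 XOR 1)) OR (0 OR 1))
= 1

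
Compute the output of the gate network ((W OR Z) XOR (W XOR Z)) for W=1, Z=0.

Substituting: ((1 OR 0) XOR (1 XOR 0))
= 0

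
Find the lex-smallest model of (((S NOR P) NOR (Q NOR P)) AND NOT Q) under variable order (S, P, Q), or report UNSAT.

S=0, P=1, Q=0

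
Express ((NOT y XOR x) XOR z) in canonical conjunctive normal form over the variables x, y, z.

(x OR y OR NOT z) AND (x OR NOT y OR z) AND (NOT x OR y OR z) AND (NOT x OR NOT y OR NOT z)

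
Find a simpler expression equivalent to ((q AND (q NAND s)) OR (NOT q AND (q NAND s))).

By distribution ((E AND v) OR (E AND NOT v) = E):
= (q NAND s)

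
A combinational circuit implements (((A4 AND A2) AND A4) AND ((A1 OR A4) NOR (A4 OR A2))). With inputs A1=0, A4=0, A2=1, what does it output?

Substituting: (((0 AND 1) AND 0) AND ((0 OR 0) NOR (0 OR 1)))
= 0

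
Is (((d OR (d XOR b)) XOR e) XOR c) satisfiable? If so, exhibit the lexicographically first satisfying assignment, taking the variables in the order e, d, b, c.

e=0, d=0, b=0, c=1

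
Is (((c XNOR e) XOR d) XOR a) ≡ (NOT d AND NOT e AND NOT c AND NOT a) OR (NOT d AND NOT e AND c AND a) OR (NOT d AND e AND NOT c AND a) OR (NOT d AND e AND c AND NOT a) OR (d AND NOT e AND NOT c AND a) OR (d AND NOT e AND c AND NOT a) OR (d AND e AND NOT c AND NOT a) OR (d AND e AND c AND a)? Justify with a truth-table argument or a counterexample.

Yes, they are equivalent — the two output columns agree on all 16 assignments:
d | e | c | a | Expression 1 | Expression 2
-------------------------------------------
0 | 0 | 0 | 0 | 1 | 1
0 | 0 | 0 | 1 | 0 | 0
0 | 0 | 1 | 0 | 0 | 0
0 | 0 | 1 | 1 | 1 | 1
0 | 1 | 0 | 0 | 0 | 0
0 | 1 | 0 | 1 | 1 | 1
0 | 1 | 1 | 0 | 1 | 1
0 | 1 | 1 | 1 | 0 | 0
1 | 0 | 0 | 0 | 0 | 0
1 | 0 | 0 | 1 | 1 | 1
1 | 0 | 1 | 0 | 1 | 1
1 | 0 | 1 | 1 | 0 | 0
1 | 1 | 0 | 0 | 1 | 1
1 | 1 | 0 | 1 | 0 | 0
1 | 1 | 1 | 0 | 0 | 0
1 | 1 | 1 | 1 | 1 | 1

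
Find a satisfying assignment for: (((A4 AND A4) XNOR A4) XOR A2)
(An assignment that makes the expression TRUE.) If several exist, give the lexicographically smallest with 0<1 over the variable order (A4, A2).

A4=0, A2=0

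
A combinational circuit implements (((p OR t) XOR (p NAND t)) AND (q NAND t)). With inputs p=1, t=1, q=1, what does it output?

Substituting: (((1 OR 1) XOR (1 NAND 1)) AND (1 NAND 1))
= 0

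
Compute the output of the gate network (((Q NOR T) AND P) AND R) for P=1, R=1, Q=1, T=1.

Substituting: (((1 NOR 1) AND 1) AND 1)
= 0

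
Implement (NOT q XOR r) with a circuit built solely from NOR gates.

(((((q NOR q) NOR r) NOR ((q NOR q) NOR r)) NOR (((q NOR q) NOR r) NOR ((q NOR q) NOR r))) NOR (((((q NOR q) NOR (q NOR q)) NOR (r NOR r)) NOR (((q NOR q) NOR (q NOR q)) NOR (r NOR r))) NOR ((((q NOR q) NOR (q NOR q)) NOR (r NOR r)) NOR (((q NOR q) NOR (q NOR q)) NOR (r NOR r)))))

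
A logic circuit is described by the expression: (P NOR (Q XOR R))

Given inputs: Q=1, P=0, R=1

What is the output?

Substituting: (0 NOR (1 XOR 1))
= 1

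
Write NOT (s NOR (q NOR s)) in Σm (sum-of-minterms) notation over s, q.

Σm(0, 2, 3) = (NOT s AND NOT q) OR (s AND NOT q) OR (s AND q)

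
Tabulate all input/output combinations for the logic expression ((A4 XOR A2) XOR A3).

A4 | A2 | A3 | Output
---------------------
0 | 0 | 0 | 0
0 | 0 | 1 | 1
0 | 1 | 0 | 1
0 | 1 | 1 | 0
1 | 0 | 0 | 1
1 | 0 | 1 | 0
1 | 1 | 0 | 0
1 | 1 | 1 | 1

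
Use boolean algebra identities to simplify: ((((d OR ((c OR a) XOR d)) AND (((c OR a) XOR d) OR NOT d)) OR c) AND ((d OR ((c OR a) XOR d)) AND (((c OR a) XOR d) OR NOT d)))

By absorption (E AND (E OR v) = E) then distribution ((E OR v) AND (E OR NOT v) = E):
= ((c OR a) XOR d)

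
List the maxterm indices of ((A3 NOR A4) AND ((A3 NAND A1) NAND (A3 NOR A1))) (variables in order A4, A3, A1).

ΠM(0, 2, 3, 4, 5, 6, 7) = (A4 OR A3 OR A1) AND (A4 OR NOT A3 OR A1) AND (A4 OR NOT A3 OR NOT A1) AND (NOT A4 OR A3 OR A1) AND (NOT A4 OR A3 OR NOT A1) AND (NOT A4 OR NOT A3 OR A1) AND (NOT A4 OR NOT A3 OR NOT A1)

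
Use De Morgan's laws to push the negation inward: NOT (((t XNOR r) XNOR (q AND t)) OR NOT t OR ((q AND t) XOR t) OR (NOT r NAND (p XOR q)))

NOT ((t XNOR r) XNOR (q AND t)) AND t AND NOT ((q AND t) XOR t) AND NOT (NOT r NAND (p XOR q))
De Morgan's: NOT(OR of terms) = AND of negations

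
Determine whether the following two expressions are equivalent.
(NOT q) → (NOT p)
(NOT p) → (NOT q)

No, Converse is not equivalent to original (counterexample: p=0, q=1, r=0)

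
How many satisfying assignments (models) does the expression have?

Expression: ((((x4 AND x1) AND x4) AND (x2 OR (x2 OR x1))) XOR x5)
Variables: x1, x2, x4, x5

Satisfying assignments: (0,0,0,1), (0,0,1,1), (0,1,0,1), (0,1,1,1), (1,0,0,1), (1,0,1,0), (1,1,0,1), (1,1,1,0)
Count: 8 out of 16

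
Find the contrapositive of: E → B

Contrapositive: NOT B → NOT E
Note: A statement and its contrapositive are logically equivalent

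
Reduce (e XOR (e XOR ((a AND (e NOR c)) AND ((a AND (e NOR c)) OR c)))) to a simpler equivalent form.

By XOR self-cancellation ((E XOR v) XOR v = E) then absorption (E AND (E OR v) = E):
= (a AND (e NOR c))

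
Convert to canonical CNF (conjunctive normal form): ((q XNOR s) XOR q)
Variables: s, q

(NOT s OR q) AND (NOT s OR NOT q)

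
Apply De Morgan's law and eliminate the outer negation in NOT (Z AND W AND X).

NOT Z OR NOT W OR NOT X
De Morgan's: NOT(AND of terms) = OR of negations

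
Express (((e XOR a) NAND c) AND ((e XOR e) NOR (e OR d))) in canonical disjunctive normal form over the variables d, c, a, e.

(NOT d AND NOT c AND NOT a AND NOT e) OR (NOT d AND NOT c AND a AND NOT e) OR (NOT d AND c AND NOT a AND NOT e)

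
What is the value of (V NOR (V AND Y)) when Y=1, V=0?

Substituting: (0 NOR (0 AND 1))
= 1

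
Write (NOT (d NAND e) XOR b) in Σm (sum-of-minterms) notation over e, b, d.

Σm(2, 3, 5, 6) = (NOT e AND b AND NOT d) OR (NOT e AND b AND d) OR (e AND NOT b AND d) OR (e AND b AND NOT d)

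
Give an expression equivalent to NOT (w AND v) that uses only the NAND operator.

(((w NAND v) NAND (w NAND v)) NAND ((w NAND v) NAND (w NAND v)))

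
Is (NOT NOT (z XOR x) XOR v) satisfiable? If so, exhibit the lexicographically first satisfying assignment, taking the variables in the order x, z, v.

x=0, z=0, v=1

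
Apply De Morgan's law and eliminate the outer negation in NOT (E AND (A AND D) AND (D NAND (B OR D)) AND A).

NOT E OR NOT (A AND D) OR NOT (D NAND (B OR D)) OR NOT A
De Morgan's: NOT(AND of terms) = OR of negations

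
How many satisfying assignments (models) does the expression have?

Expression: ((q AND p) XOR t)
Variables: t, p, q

Satisfying assignments: (0,1,1), (1,0,0), (1,0,1), (1,1,0)
Count: 4 out of 8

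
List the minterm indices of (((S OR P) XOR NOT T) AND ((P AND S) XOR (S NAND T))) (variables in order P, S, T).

Σm(0, 5, 7) = (NOT P AND NOT S AND NOT T) OR (P AND NOT S AND T) OR (P AND S AND T)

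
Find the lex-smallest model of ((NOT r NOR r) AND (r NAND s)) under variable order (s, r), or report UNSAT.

UNSATISFIABLE - no assignment makes this expression true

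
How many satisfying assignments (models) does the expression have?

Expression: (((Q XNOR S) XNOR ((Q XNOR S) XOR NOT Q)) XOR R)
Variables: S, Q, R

Satisfying assignments: (0,0,1), (0,1,0), (1,0,1), (1,1,0)
Count: 4 out of 8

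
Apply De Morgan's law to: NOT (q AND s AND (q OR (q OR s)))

NOT q OR NOT s OR NOT (q OR (q OR s))
De Morgan's: NOT(AND of terms) = OR of negations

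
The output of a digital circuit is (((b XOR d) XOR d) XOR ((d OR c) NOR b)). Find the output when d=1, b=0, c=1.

Substituting: (((0 XOR 1) XOR 1) XOR ((1 OR 1) NOR 0))
= 0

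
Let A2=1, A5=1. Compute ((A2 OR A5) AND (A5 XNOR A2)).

Substituting: ((1 OR 1) AND (1 XNOR 1))
= 1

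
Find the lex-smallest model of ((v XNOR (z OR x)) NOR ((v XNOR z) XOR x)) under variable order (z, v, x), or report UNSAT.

z=0, v=0, x=1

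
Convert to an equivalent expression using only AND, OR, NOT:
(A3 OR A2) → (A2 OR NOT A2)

NOT (A3 OR A2) OR (A2 OR NOT A2)
(Implication elimination: A → B = NOT A OR B)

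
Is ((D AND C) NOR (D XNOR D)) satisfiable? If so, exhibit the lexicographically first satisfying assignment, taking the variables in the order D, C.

UNSATISFIABLE - no assignment makes this expression true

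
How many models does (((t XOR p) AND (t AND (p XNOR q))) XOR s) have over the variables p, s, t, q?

Satisfying assignments: (0,0,1,0), (0,1,0,0), (0,1,0,1), (0,1,1,1), (1,1,0,0), (1,1,0,1), (1,1,1,0), (1,1,1,1)
Count: 8 out of 16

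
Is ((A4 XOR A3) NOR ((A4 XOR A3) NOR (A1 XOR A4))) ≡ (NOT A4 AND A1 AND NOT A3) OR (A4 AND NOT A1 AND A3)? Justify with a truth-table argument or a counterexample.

Yes, they are equivalent — the two output columns agree on all 8 assignments:
A4 | A1 | A3 | Expression 1 | Expression 2
------------------------------------------
0 | 0 | 0 | 0 | 0
0 | 0 | 1 | 0 | 0
0 | 1 | 0 | 1 | 1
0 | 1 | 1 | 0 | 0
1 | 0 | 0 | 0 | 0
1 | 0 | 1 | 1 | 1
1 | 1 | 0 | 0 | 0
1 | 1 | 1 | 0 | 0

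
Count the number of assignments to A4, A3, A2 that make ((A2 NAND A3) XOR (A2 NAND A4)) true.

Satisfying assignments: (0,1,1), (1,0,1)
Count: 2 out of 8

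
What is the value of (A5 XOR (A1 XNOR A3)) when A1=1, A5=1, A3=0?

Substituting: (1 XOR (1 XNOR 0))
= 1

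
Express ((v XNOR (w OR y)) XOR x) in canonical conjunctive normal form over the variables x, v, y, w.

(x OR v OR y OR NOT w) AND (x OR v OR NOT y OR w) AND (x OR v OR NOT y OR NOT w) AND (x OR NOT v OR y OR w) AND (NOT x OR v OR y OR w) AND (NOT x OR NOT v OR y OR NOT w) AND (NOT x OR NOT v OR NOT y OR w) AND (NOT x OR NOT v OR NOT y OR NOT w)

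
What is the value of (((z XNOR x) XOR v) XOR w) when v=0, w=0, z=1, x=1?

Substituting: (((1 XNOR 1) XOR 0) XOR 0)
= 1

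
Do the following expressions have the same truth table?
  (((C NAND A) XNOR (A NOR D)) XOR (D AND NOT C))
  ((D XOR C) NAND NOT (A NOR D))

No. Counterexample: with C=0, A=0, D=1, Expression 1 = 1 but Expression 2 = 0.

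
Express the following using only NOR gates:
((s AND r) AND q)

((((s NOR s) NOR (r NOR r)) NOR ((s NOR s) NOR (r NOR r))) NOR (q NOR q))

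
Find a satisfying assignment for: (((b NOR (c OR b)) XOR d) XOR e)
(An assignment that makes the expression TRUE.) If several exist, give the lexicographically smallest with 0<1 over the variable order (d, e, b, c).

d=0, e=0, b=0, c=0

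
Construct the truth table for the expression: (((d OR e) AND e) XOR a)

e | a | d | Output
------------------
0 | 0 | 0 | 0
0 | 0 | 1 | 0
0 | 1 | 0 | 1
0 | 1 | 1 | 1
1 | 0 | 0 | 1
1 | 0 | 1 | 1
1 | 1 | 0 | 0
1 | 1 | 1 | 0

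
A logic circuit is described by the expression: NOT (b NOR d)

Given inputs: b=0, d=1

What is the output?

Substituting: NOT (0 NOR 1)
= 1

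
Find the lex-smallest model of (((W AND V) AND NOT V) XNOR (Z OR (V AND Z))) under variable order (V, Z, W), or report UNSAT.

V=0, Z=0, W=0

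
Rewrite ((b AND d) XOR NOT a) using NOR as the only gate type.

((((((b NOR b) NOR (d NOR d)) NOR (a NOR a)) NOR (((b NOR b) NOR (d NOR d)) NOR (a NOR a))) NOR ((((b NOR b) NOR (d NOR d)) NOR (a NOR a)) NOR (((b NOR b) NOR (d NOR d)) NOR (a NOR a)))) NOR ((((((b NOR b) NOR (d NOR d)) NOR ((b NOR b) NOR (d NOR d))) NOR ((a NOR a) NOR (a NOR a))) NOR ((((b NOR b) NOR (d NOR d)) NOR ((b NOR b) NOR (d NOR d))) NOR ((a NOR a) NOR (a NOR a)))) NOR (((((b NOR b) NOR (d NOR d)) NOR ((b NOR b) NOR (d NOR d))) NOR ((a NOR a) NOR (a NOR a))) NOR ((((b NOR b) NOR (d NOR d)) NOR ((b NOR b) NOR (d NOR d))) NOR ((a NOR a) NOR (a NOR a))))))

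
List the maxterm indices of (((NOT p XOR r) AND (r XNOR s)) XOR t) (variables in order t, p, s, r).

ΠM(1, 2, 3, 4, 5, 6, 8, 15) = (t OR p OR s OR NOT r) AND (t OR p OR NOT s OR r) AND (t OR p OR NOT s OR NOT r) AND (t OR NOT p OR s OR r) AND (t OR NOT p OR s OR NOT r) AND (t OR NOT p OR NOT s OR r) AND (NOT t OR p OR s OR r) AND (NOT t OR NOT p OR NOT s OR NOT r)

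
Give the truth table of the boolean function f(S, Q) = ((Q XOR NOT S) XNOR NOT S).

S | Q | Output
--------------
0 | 0 | 1
0 | 1 | 0
1 | 0 | 1
1 | 1 | 0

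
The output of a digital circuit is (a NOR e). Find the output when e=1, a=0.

Substituting: (0 NOR 1)
= 0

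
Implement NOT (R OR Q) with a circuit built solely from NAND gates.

(((R NAND R) NAND (Q NAND Q)) NAND ((R NAND R) NAND (Q NAND Q)))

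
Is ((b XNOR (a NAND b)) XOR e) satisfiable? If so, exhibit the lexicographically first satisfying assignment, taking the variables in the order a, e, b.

a=0, e=0, b=1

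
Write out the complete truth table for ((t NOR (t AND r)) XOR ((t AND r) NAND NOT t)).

t | r | Output
--------------
0 | 0 | 0
0 | 1 | 0
1 | 0 | 1
1 | 1 | 1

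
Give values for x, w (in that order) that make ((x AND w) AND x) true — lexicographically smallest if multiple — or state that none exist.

x=1, w=1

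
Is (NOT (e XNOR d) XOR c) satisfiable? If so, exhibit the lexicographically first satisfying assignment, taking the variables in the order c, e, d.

c=0, e=0, d=1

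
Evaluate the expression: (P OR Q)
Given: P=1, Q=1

Substituting: (1 OR 1)
= 1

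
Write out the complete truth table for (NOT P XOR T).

T | P | Output
--------------
0 | 0 | 1
0 | 1 | 0
1 | 0 | 0
1 | 1 | 1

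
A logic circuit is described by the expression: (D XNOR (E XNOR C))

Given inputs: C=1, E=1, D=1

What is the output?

Substituting: (1 XNOR (1 XNOR 1))
= 1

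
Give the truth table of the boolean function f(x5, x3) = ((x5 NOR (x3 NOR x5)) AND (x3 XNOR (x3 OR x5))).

x5 | x3 | Output
----------------
0 | 0 | 0
0 | 1 | 1
1 | 0 | 0
1 | 1 | 0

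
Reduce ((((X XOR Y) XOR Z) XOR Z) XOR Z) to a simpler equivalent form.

By XOR self-cancellation ((E XOR v) XOR v = E):
= ((X XOR Y) XOR Z)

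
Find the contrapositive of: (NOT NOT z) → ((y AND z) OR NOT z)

Contrapositive: NOT ((y AND z) OR NOT z) → NOT z
Note: A statement and its contrapositive are logically equivalent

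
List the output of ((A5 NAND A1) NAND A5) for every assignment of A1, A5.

A1 | A5 | Output
----------------
0 | 0 | 1
0 | 1 | 0
1 | 0 | 1
1 | 1 | 1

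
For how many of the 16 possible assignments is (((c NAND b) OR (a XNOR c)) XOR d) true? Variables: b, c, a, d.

Satisfying assignments: (0,0,0,0), (0,0,1,0), (0,1,0,0), (0,1,1,0), (1,0,0,0), (1,0,1,0), (1,1,0,1), (1,1,1,0)
Count: 8 out of 16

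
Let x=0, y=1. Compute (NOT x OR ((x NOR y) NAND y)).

Substituting: (NOT 0 OR ((0 NOR 1) NAND 1))
= 1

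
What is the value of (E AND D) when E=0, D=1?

Substituting: (0 AND 1)
= 0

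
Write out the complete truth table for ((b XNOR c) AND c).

b | c | Output
--------------
0 | 0 | 0
0 | 1 | 0
1 | 0 | 0
1 | 1 | 1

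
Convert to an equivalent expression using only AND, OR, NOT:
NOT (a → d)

a AND NOT d
(Negated implication: NOT(A → B) = A AND NOT B)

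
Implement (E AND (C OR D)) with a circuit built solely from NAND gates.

((E NAND ((C NAND C) NAND (D NAND D))) NAND (E NAND ((C NAND C) NAND (D NAND D))))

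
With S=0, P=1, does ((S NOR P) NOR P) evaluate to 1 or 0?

Substituting: ((0 NOR 1) NOR 1)
= 0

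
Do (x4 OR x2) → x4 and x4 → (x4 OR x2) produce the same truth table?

No, Converse is not equivalent to original (counterexample: x2=1, x4=0)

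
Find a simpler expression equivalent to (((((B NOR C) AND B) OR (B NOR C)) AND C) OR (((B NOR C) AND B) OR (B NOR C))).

By absorption (E OR (E AND v) = E) then absorption (E OR (E AND v) = E):
= (B NOR C)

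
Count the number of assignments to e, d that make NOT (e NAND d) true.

Satisfying assignments: (1,1)
Count: 1 out of 4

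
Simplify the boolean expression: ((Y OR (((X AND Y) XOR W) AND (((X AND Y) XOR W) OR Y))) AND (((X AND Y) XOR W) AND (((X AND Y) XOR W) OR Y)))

By absorption (E AND (E OR v) = E) then absorption (E AND (E OR v) = E):
= ((X AND Y) XOR W)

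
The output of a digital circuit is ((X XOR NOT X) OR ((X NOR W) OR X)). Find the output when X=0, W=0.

Substituting: ((0 XOR NOT 0) OR ((0 NOR 0) OR 0))
= 1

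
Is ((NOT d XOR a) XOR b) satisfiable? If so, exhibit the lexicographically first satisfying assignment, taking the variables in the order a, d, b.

a=0, d=0, b=0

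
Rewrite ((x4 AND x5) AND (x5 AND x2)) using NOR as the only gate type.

((((x4 NOR x4) NOR (x5 NOR x5)) NOR ((x4 NOR x4) NOR (x5 NOR x5))) NOR (((x5 NOR x5) NOR (x2 NOR x2)) NOR ((x5 NOR x5) NOR (x2 NOR x2))))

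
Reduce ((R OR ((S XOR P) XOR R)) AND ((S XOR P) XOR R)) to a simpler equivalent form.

By absorption (E AND (E OR v) = E):
= ((S XOR P) XOR R)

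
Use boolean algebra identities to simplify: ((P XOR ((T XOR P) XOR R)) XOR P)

By XOR self-cancellation ((E XOR v) XOR v = E):
= ((T XOR P) XOR R)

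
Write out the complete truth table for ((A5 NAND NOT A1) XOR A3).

A1 | A3 | A5 | Output
---------------------
0 | 0 | 0 | 1
0 | 0 | 1 | 0
0 | 1 | 0 | 0
0 | 1 | 1 | 1
1 | 0 | 0 | 1
1 | 0 | 1 | 1
1 | 1 | 0 | 0
1 | 1 | 1 | 0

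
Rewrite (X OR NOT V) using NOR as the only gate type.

((X NOR (V NOR V)) NOR (X NOR (V NOR V)))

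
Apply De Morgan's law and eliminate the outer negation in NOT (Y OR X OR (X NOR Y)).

NOT Y AND NOT X AND NOT (X NOR Y)
De Morgan's: NOT(OR of terms) = AND of negations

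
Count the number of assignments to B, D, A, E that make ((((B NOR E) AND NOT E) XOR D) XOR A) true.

Satisfying assignments: (0,0,0,0), (0,0,1,1), (0,1,0,1), (0,1,1,0), (1,0,1,0), (1,0,1,1), (1,1,0,0), (1,1,0,1)
Count: 8 out of 16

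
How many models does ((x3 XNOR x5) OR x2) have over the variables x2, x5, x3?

Satisfying assignments: (0,0,0), (0,1,1), (1,0,0), (1,0,1), (1,1,0), (1,1,1)
Count: 6 out of 8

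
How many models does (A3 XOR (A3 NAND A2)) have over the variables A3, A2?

Satisfying assignments: (0,0), (0,1), (1,1)
Count: 3 out of 4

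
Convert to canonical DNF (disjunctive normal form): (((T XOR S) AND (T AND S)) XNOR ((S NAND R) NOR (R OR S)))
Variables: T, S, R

(NOT T AND NOT S AND NOT R) OR (NOT T AND NOT S AND R) OR (NOT T AND S AND NOT R) OR (NOT T AND S AND R) OR (T AND NOT S AND NOT R) OR (T AND NOT S AND R) OR (T AND S AND NOT R) OR (T AND S AND R)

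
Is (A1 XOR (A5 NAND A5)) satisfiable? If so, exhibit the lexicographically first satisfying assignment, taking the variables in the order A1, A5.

A1=0, A5=0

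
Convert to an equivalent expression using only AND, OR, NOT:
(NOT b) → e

b OR e
(Implication elimination: A → B = NOT A OR B)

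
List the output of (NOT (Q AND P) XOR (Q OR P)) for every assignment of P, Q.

P | Q | Output
--------------
0 | 0 | 1
0 | 1 | 0
1 | 0 | 0
1 | 1 | 1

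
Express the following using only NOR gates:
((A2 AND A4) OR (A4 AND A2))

((((A2 NOR A2) NOR (A4 NOR A4)) NOR ((A4 NOR A4) NOR (A2 NOR A2))) NOR (((A2 NOR A2) NOR (A4 NOR A4)) NOR ((A4 NOR A4) NOR (A2 NOR A2))))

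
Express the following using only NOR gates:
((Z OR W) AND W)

((((Z NOR W) NOR (Z NOR W)) NOR ((Z NOR W) NOR (Z NOR W))) NOR (W NOR W))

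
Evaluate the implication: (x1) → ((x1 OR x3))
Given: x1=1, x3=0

Antecedent (x1) = 1; consequent ((x1 OR x3)) = 1.
1 → 1 = 1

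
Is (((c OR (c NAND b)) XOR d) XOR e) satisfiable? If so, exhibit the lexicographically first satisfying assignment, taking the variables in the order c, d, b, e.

c=0, d=0, b=0, e=0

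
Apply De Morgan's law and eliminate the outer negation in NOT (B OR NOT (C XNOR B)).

NOT B AND (C XNOR B)
De Morgan's: NOT(OR of terms) = AND of negations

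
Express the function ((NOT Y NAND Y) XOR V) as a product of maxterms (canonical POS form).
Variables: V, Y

ΠM(2, 3) = (NOT V OR Y) AND (NOT V OR NOT Y)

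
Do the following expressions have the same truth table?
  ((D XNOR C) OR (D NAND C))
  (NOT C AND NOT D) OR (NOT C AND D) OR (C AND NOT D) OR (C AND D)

Yes, they are equivalent — the two output columns agree on all 4 assignments:
C | D | Expression 1 | Expression 2
-----------------------------------
0 | 0 | 1 | 1
0 | 1 | 1 | 1
1 | 0 | 1 | 1
1 | 1 | 1 | 1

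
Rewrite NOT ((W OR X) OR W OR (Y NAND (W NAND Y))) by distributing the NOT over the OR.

NOT (W OR X) AND NOT W AND NOT (Y NAND (W NAND Y))
De Morgan's: NOT(OR of terms) = AND of negations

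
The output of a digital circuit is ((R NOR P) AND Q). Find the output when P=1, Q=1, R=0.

Substituting: ((0 NOR 1) AND 1)
= 0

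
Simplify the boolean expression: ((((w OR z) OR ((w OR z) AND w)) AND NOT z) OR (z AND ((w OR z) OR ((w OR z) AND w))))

By distribution ((E AND v) OR (E AND NOT v) = E) then absorption (E OR (E AND v) = E):
= (w OR z)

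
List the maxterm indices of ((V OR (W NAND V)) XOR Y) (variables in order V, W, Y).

ΠM(1, 3, 5, 7) = (V OR W OR NOT Y) AND (V OR NOT W OR NOT Y) AND (NOT V OR W OR NOT Y) AND (NOT V OR NOT W OR NOT Y)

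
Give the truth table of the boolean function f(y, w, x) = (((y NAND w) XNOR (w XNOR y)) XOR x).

y | w | x | Output
------------------
0 | 0 | 0 | 1
0 | 0 | 1 | 0
0 | 1 | 0 | 0
0 | 1 | 1 | 1
1 | 0 | 0 | 0
1 | 0 | 1 | 1
1 | 1 | 0 | 0
1 | 1 | 1 | 1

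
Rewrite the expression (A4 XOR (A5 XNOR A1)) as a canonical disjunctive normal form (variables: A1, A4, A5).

(NOT A1 AND NOT A4 AND NOT A5) OR (NOT A1 AND A4 AND A5) OR (A1 AND NOT A4 AND A5) OR (A1 AND A4 AND NOT A5)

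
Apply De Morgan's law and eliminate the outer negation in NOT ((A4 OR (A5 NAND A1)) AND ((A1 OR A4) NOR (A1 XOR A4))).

NOT (A4 OR (A5 NAND A1)) OR NOT ((A1 OR A4) NOR (A1 XOR A4))
De Morgan's: NOT(AND of terms) = OR of negations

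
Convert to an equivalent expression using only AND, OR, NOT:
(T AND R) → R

NOT (T AND R) OR R
(Implication elimination: A → B = NOT A OR B)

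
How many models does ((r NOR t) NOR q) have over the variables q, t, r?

Satisfying assignments: (0,0,1), (0,1,0), (0,1,1)
Count: 3 out of 8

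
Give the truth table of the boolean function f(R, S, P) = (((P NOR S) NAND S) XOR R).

R | S | P | Output
------------------
0 | 0 | 0 | 1
0 | 0 | 1 | 1
0 | 1 | 0 | 1
0 | 1 | 1 | 1
1 | 0 | 0 | 0
1 | 0 | 1 | 0
1 | 1 | 0 | 0
1 | 1 | 1 | 0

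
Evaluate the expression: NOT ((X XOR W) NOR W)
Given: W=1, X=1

Substituting: NOT ((1 XOR 1) NOR 1)
= 1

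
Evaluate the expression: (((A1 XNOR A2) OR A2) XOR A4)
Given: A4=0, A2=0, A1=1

Substituting: (((1 XNOR 0) OR 0) XOR 0)
= 0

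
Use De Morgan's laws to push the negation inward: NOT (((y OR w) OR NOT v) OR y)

NOT ((y OR w) OR NOT v) AND NOT y
De Morgan's: NOT(OR of terms) = AND of negations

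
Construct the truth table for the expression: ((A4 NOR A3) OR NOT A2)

A4 | A3 | A2 | Output
---------------------
0 | 0 | 0 | 1
0 | 0 | 1 | 1
0 | 1 | 0 | 1
0 | 1 | 1 | 0
1 | 0 | 0 | 1
1 | 0 | 1 | 0
1 | 1 | 0 | 1
1 | 1 | 1 | 0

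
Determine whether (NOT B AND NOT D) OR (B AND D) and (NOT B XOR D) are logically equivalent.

Yes, they are equivalent — the two output columns agree on all 4 assignments:
B | D | Expression 1 | Expression 2
-----------------------------------
0 | 0 | 1 | 1
0 | 1 | 0 | 0
1 | 0 | 0 | 0
1 | 1 | 1 | 1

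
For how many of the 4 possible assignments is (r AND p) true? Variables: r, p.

Satisfying assignments: (1,1)
Count: 1 out of 4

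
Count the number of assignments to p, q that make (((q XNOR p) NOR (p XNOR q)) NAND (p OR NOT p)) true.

Satisfying assignments: (0,0), (1,1)
Count: 2 out of 4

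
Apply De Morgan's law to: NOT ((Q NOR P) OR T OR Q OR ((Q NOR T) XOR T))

NOT (Q NOR P) AND NOT T AND NOT Q AND NOT ((Q NOR T) XOR T)
De Morgan's: NOT(OR of terms) = AND of negations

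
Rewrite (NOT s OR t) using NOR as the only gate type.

(((s NOR s) NOR t) NOR ((s NOR s) NOR t))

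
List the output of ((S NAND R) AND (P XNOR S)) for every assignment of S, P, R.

S | P | R | Output
------------------
0 | 0 | 0 | 1
0 | 0 | 1 | 1
0 | 1 | 0 | 0
0 | 1 | 1 | 0
1 | 0 | 0 | 0
1 | 0 | 1 | 0
1 | 1 | 0 | 1
1 | 1 | 1 | 0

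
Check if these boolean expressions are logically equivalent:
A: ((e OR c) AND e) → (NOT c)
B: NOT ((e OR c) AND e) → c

No, Inverse is not equivalent to original (counterexample: c=0, e=0)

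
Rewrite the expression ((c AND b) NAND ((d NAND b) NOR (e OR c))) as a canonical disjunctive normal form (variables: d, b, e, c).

(NOT d AND NOT b AND NOT e AND NOT c) OR (NOT d AND NOT b AND NOT e AND c) OR (NOT d AND NOT b AND e AND NOT c) OR (NOT d AND NOT b AND e AND c) OR (NOT d AND b AND NOT e AND NOT c) OR (NOT d AND b AND NOT e AND c) OR (NOT d AND b AND e AND NOT c) OR (NOT d AND b AND e AND c) OR (d AND NOT b AND NOT e AND NOT c) OR (d AND NOT b AND NOT e AND c) OR (d AND NOT b AND e AND NOT c) OR (d AND NOT b AND e AND c) OR (d AND b AND NOT e AND NOT c) OR (d AND b AND NOT e AND c) OR (d AND b AND e AND NOT c) OR (d AND b AND e AND c)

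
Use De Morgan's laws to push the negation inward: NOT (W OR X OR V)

NOT W AND NOT X AND NOT V
De Morgan's: NOT(OR of terms) = AND of negations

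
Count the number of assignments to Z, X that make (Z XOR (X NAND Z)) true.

Satisfying assignments: (0,0), (0,1), (1,1)
Count: 3 out of 4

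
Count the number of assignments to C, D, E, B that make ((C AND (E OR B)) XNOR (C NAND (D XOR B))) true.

Satisfying assignments: (1,0,1,0), (1,1,0,0), (1,1,0,1), (1,1,1,1)
Count: 4 out of 16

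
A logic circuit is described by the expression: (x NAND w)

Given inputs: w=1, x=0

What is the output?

Substituting: (0 NAND 1)
= 1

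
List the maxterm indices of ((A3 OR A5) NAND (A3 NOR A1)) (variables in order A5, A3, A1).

ΠM(4) = (NOT A5 OR A3 OR A1)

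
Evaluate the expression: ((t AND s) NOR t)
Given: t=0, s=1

Substituting: ((0 AND 1) NOR 0)
= 1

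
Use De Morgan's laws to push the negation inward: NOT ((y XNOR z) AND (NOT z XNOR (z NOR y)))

NOT (y XNOR z) OR NOT (NOT z XNOR (z NOR y))
De Morgan's: NOT(AND of terms) = OR of negations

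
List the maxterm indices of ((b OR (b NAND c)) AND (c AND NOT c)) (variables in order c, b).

ΠM(0, 1, 2, 3) = (c OR b) AND (c OR NOT b) AND (NOT c OR b) AND (NOT c OR NOT b)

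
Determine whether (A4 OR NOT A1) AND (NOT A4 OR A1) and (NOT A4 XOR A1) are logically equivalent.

Yes, they are equivalent — the two output columns agree on all 4 assignments:
A4 | A1 | Expression 1 | Expression 2
-------------------------------------
0 | 0 | 1 | 1
0 | 1 | 0 | 0
1 | 0 | 0 | 0
1 | 1 | 1 | 1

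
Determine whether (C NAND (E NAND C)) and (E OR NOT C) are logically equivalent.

Yes, they are equivalent — the two output columns agree on all 4 assignments:
E | C | Expression 1 | Expression 2
-----------------------------------
0 | 0 | 1 | 1
0 | 1 | 0 | 0
1 | 0 | 1 | 1
1 | 1 | 1 | 1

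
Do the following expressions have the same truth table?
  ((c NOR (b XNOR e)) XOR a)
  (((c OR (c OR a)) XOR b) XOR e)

No. Counterexample: with b=0, c=1, e=0, a=0, Expression 1 = 0 but Expression 2 = 1.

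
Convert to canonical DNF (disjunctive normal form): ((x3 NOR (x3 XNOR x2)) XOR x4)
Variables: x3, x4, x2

(NOT x3 AND NOT x4 AND x2) OR (NOT x3 AND x4 AND NOT x2) OR (x3 AND x4 AND NOT x2) OR (x3 AND x4 AND x2)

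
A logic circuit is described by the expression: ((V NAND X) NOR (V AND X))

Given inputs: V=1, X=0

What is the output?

Substituting: ((1 NAND 0) NOR (1 AND 0))
= 0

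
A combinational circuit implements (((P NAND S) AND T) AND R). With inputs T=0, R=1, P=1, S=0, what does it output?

Substituting: (((1 NAND 0) AND 0) AND 1)
= 0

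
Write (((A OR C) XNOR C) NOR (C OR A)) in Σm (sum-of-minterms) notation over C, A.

Σm() = FALSE (no minterms)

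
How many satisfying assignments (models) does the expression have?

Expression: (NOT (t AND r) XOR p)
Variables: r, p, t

Satisfying assignments: (0,0,0), (0,0,1), (1,0,0), (1,1,1)
Count: 4 out of 8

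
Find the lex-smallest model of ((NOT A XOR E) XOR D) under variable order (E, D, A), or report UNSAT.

E=0, D=0, A=0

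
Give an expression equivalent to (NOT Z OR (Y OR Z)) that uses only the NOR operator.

(((Z NOR Z) NOR ((Y NOR Z) NOR (Y NOR Z))) NOR ((Z NOR Z) NOR ((Y NOR Z) NOR (Y NOR Z))))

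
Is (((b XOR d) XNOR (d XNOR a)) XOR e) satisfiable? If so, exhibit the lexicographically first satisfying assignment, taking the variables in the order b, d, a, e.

b=0, d=0, a=0, e=1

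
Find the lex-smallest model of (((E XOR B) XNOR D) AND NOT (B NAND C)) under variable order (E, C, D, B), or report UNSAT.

E=0, C=1, D=1, B=1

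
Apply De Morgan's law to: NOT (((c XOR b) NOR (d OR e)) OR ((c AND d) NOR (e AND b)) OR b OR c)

NOT ((c XOR b) NOR (d OR e)) AND NOT ((c AND d) NOR (e AND b)) AND NOT b AND NOT c
De Morgan's: NOT(OR of terms) = AND of negations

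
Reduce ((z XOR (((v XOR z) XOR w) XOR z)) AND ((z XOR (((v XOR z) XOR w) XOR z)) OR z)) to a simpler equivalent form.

By absorption (E AND (E OR v) = E) then XOR self-cancellation ((E XOR v) XOR v = E):
= ((v XOR z) XOR w)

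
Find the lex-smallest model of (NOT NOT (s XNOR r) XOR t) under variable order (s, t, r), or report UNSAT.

s=0, t=0, r=0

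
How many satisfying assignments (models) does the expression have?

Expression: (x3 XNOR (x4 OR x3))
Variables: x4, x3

Satisfying assignments: (0,0), (0,1), (1,1)
Count: 3 out of 4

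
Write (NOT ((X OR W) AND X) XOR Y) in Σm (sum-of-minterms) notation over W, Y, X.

Σm(0, 3, 4, 7) = (NOT W AND NOT Y AND NOT X) OR (NOT W AND Y AND X) OR (W AND NOT Y AND NOT X) OR (W AND Y AND X)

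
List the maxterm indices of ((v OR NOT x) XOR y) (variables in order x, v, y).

ΠM(1, 3, 4, 7) = (x OR v OR NOT y) AND (x OR NOT v OR NOT y) AND (NOT x OR v OR y) AND (NOT x OR NOT v OR NOT y)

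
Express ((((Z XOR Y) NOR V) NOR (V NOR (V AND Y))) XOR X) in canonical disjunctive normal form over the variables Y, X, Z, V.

(NOT Y AND NOT X AND NOT Z AND V) OR (NOT Y AND NOT X AND Z AND V) OR (NOT Y AND X AND NOT Z AND NOT V) OR (NOT Y AND X AND Z AND NOT V) OR (Y AND NOT X AND NOT Z AND V) OR (Y AND NOT X AND Z AND V) OR (Y AND X AND NOT Z AND NOT V) OR (Y AND X AND Z AND NOT V)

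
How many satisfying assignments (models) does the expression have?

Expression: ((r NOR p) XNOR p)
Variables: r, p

Satisfying assignments: (1,0)
Count: 1 out of 4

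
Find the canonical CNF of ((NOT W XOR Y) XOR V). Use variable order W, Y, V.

(W OR Y OR NOT V) AND (W OR NOT Y OR V) AND (NOT W OR Y OR V) AND (NOT W OR NOT Y OR NOT V)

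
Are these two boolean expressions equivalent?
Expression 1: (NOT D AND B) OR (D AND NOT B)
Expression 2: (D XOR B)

Yes, they are equivalent — the two output columns agree on all 4 assignments:
D | B | Expression 1 | Expression 2
-----------------------------------
0 | 0 | 0 | 0
0 | 1 | 1 | 1
1 | 0 | 1 | 1
1 | 1 | 0 | 0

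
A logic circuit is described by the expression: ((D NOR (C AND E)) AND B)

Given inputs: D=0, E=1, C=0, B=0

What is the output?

Substituting: ((0 NOR (0 AND 1)) AND 0)
= 0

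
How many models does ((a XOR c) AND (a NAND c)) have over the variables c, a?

Satisfying assignments: (0,1), (1,0)
Count: 2 out of 4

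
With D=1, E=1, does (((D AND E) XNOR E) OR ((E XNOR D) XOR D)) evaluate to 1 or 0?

Substituting: (((1 AND 1) XNOR 1) OR ((1 XNOR 1) XOR 1))
= 1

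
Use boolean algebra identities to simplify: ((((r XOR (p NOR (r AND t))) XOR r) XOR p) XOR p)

By XOR self-cancellation ((E XOR v) XOR v = E) then XOR self-cancellation ((E XOR v) XOR v = E):
= (p NOR (r AND t))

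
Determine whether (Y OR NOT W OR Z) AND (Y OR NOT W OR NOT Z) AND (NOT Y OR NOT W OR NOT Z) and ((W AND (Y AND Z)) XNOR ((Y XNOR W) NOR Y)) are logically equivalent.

Yes, they are equivalent — the two output columns agree on all 8 assignments:
Y | W | Z | Expression 1 | Expression 2
---------------------------------------
0 | 0 | 0 | 1 | 1
0 | 0 | 1 | 1 | 1
0 | 1 | 0 | 0 | 0
0 | 1 | 1 | 0 | 0
1 | 0 | 0 | 1 | 1
1 | 0 | 1 | 1 | 1
1 | 1 | 0 | 1 | 1
1 | 1 | 1 | 0 | 0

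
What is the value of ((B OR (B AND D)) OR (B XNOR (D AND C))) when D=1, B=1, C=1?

Substituting: ((1 OR (1 AND 1)) OR (1 XNOR (1 AND 1)))
= 1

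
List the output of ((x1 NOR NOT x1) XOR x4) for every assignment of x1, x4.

x1 | x4 | Output
----------------
0 | 0 | 0
0 | 1 | 1
1 | 0 | 0
1 | 1 | 1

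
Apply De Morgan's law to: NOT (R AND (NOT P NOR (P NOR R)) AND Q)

NOT R OR NOT (NOT P NOR (P NOR R)) OR NOT Q
De Morgan's: NOT(AND of terms) = OR of negations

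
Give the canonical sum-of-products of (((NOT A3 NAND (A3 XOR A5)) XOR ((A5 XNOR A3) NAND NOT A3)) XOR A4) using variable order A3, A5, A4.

Σm(0, 2, 5, 7) = (NOT A3 AND NOT A5 AND NOT A4) OR (NOT A3 AND A5 AND NOT A4) OR (A3 AND NOT A5 AND A4) OR (A3 AND A5 AND A4)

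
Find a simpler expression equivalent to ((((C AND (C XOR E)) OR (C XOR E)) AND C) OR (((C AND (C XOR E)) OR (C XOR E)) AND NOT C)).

By distribution ((E AND v) OR (E AND NOT v) = E) then absorption (E OR (E AND v) = E):
= (C XOR E)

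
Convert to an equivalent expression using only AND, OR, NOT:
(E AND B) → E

NOT (E AND B) OR E
(Implication elimination: A → B = NOT A OR B)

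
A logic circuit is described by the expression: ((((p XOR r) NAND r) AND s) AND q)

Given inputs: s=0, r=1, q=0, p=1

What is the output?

Substituting: ((((1 XOR 1) NAND 1) AND 0) AND 0)
= 0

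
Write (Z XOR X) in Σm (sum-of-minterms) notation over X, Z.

Σm(1, 2) = (NOT X AND Z) OR (X AND NOT Z)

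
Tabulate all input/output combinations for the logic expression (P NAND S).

P | S | Output
--------------
0 | 0 | 1
0 | 1 | 1
1 | 0 | 1
1 | 1 | 0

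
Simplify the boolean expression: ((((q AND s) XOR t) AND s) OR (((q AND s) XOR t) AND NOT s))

By distribution ((E AND v) OR (E AND NOT v) = E):
= ((q AND s) XOR t)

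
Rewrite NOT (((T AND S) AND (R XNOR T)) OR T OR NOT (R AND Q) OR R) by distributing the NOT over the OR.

NOT ((T AND S) AND (R XNOR T)) AND NOT T AND (R AND Q) AND NOT R
De Morgan's: NOT(OR of terms) = AND of negations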